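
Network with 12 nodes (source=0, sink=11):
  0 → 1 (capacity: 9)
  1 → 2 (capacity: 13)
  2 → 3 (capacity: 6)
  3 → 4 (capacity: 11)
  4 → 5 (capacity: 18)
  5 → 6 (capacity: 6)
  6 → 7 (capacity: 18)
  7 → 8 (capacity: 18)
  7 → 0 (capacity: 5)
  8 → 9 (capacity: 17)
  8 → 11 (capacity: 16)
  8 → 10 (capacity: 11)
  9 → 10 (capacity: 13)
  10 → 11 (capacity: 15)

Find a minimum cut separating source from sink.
Min cut value = 6, edges: (5,6)

Min cut value: 6
Partition: S = [0, 1, 2, 3, 4, 5], T = [6, 7, 8, 9, 10, 11]
Cut edges: (5,6)

By max-flow min-cut theorem, max flow = min cut = 6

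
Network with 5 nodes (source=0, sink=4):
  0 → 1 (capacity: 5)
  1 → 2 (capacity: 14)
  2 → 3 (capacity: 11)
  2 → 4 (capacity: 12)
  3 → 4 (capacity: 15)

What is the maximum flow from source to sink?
Maximum flow = 5

Max flow: 5

Flow assignment:
  0 → 1: 5/5
  1 → 2: 5/14
  2 → 4: 5/12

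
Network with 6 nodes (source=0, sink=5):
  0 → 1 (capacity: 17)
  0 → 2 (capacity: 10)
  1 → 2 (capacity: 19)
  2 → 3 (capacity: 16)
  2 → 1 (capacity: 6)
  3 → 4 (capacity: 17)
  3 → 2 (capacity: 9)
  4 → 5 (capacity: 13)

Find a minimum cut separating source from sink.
Min cut value = 13, edges: (4,5)

Min cut value: 13
Partition: S = [0, 1, 2, 3, 4], T = [5]
Cut edges: (4,5)

By max-flow min-cut theorem, max flow = min cut = 13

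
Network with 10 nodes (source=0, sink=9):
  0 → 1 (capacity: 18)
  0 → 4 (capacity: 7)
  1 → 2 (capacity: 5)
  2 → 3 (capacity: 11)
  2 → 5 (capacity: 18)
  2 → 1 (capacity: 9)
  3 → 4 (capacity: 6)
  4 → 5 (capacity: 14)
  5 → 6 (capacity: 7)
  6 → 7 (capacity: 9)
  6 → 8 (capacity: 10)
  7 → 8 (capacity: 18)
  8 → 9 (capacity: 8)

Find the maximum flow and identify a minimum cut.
Max flow = 7, Min cut edges: (5,6)

Maximum flow: 7
Minimum cut: (5,6)
Partition: S = [0, 1, 2, 3, 4, 5], T = [6, 7, 8, 9]

Max-flow min-cut theorem verified: both equal 7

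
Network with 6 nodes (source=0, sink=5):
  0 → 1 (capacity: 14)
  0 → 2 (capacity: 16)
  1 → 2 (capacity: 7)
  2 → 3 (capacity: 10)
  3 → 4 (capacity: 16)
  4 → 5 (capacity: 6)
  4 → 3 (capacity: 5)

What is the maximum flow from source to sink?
Maximum flow = 6

Max flow: 6

Flow assignment:
  0 → 1: 6/14
  1 → 2: 6/7
  2 → 3: 6/10
  3 → 4: 6/16
  4 → 5: 6/6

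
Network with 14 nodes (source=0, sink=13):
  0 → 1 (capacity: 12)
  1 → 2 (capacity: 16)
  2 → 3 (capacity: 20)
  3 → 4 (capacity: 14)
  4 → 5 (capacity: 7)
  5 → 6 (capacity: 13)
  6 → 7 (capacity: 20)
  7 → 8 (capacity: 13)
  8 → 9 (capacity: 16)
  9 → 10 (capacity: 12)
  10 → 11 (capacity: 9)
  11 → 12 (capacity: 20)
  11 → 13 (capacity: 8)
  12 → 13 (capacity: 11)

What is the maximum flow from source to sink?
Maximum flow = 7

Max flow: 7

Flow assignment:
  0 → 1: 7/12
  1 → 2: 7/16
  2 → 3: 7/20
  3 → 4: 7/14
  4 → 5: 7/7
  5 → 6: 7/13
  6 → 7: 7/20
  7 → 8: 7/13
  8 → 9: 7/16
  9 → 10: 7/12
  10 → 11: 7/9
  11 → 13: 7/8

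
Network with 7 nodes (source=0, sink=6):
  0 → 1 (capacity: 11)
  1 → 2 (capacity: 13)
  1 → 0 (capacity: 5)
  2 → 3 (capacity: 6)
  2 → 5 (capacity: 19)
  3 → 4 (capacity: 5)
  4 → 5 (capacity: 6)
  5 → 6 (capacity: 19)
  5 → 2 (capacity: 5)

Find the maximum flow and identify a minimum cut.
Max flow = 11, Min cut edges: (0,1)

Maximum flow: 11
Minimum cut: (0,1)
Partition: S = [0], T = [1, 2, 3, 4, 5, 6]

Max-flow min-cut theorem verified: both equal 11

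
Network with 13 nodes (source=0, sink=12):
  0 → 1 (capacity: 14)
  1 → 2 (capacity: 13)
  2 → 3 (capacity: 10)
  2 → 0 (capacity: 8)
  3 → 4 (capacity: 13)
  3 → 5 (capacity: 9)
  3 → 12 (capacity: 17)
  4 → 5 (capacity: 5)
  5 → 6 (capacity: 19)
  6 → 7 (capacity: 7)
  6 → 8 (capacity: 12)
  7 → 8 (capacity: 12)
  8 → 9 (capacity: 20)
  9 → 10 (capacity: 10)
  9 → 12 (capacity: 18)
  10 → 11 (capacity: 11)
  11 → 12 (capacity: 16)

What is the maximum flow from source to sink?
Maximum flow = 10

Max flow: 10

Flow assignment:
  0 → 1: 13/14
  1 → 2: 13/13
  2 → 3: 10/10
  2 → 0: 3/8
  3 → 12: 10/17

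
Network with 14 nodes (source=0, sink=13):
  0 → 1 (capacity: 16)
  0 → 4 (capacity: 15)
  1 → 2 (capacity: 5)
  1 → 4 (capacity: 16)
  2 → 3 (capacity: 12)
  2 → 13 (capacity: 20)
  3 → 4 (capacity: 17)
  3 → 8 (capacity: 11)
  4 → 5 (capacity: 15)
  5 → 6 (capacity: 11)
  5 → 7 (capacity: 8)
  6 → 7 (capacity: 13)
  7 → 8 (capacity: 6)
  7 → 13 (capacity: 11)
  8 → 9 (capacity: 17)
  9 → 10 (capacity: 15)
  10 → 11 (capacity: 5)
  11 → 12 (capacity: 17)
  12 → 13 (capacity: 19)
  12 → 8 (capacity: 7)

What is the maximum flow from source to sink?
Maximum flow = 20

Max flow: 20

Flow assignment:
  0 → 1: 16/16
  0 → 4: 4/15
  1 → 2: 5/5
  1 → 4: 11/16
  2 → 13: 5/20
  4 → 5: 15/15
  5 → 6: 7/11
  5 → 7: 8/8
  6 → 7: 7/13
  7 → 8: 4/6
  7 → 13: 11/11
  8 → 9: 4/17
  9 → 10: 4/15
  10 → 11: 4/5
  11 → 12: 4/17
  12 → 13: 4/19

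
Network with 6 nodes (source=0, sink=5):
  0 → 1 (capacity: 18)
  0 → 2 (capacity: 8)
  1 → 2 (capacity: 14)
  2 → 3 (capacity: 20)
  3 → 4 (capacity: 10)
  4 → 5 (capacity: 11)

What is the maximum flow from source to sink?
Maximum flow = 10

Max flow: 10

Flow assignment:
  0 → 1: 10/18
  1 → 2: 10/14
  2 → 3: 10/20
  3 → 4: 10/10
  4 → 5: 10/11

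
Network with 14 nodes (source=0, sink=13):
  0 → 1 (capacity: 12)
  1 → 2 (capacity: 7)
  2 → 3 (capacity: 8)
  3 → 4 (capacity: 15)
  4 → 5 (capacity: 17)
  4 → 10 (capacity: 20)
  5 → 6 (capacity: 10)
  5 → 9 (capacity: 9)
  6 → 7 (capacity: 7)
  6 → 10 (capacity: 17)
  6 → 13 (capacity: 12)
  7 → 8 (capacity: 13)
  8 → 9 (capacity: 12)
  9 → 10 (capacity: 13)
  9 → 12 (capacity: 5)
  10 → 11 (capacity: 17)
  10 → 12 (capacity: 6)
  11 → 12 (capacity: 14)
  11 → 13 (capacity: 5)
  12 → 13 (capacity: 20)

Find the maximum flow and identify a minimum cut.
Max flow = 7, Min cut edges: (1,2)

Maximum flow: 7
Minimum cut: (1,2)
Partition: S = [0, 1], T = [2, 3, 4, 5, 6, 7, 8, 9, 10, 11, 12, 13]

Max-flow min-cut theorem verified: both equal 7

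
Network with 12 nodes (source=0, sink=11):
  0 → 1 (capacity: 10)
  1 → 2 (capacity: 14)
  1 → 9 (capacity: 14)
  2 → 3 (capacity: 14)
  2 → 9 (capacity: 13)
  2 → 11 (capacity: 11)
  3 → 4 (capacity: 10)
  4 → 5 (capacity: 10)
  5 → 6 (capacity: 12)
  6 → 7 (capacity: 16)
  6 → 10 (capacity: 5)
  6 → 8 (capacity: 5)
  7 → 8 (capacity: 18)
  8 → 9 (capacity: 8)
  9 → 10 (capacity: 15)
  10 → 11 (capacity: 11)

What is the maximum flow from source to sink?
Maximum flow = 10

Max flow: 10

Flow assignment:
  0 → 1: 10/10
  1 → 2: 10/14
  2 → 11: 10/11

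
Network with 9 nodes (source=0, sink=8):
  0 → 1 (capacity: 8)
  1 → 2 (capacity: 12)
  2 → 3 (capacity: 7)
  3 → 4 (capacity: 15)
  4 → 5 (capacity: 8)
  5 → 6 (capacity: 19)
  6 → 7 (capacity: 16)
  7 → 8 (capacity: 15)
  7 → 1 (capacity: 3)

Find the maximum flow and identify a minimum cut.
Max flow = 7, Min cut edges: (2,3)

Maximum flow: 7
Minimum cut: (2,3)
Partition: S = [0, 1, 2], T = [3, 4, 5, 6, 7, 8]

Max-flow min-cut theorem verified: both equal 7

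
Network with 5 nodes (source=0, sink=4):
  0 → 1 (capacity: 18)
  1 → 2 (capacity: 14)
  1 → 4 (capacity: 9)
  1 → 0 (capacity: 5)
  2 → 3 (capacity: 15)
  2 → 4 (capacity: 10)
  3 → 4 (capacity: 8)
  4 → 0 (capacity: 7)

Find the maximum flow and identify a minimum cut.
Max flow = 18, Min cut edges: (0,1)

Maximum flow: 18
Minimum cut: (0,1)
Partition: S = [0], T = [1, 2, 3, 4]

Max-flow min-cut theorem verified: both equal 18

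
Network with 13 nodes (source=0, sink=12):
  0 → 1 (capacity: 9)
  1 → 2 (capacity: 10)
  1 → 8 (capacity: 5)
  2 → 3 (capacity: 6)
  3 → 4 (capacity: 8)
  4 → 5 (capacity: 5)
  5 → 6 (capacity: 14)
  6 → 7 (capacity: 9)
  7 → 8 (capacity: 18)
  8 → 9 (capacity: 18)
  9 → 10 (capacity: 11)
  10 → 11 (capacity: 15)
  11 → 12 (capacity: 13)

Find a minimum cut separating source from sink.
Min cut value = 9, edges: (0,1)

Min cut value: 9
Partition: S = [0], T = [1, 2, 3, 4, 5, 6, 7, 8, 9, 10, 11, 12]
Cut edges: (0,1)

By max-flow min-cut theorem, max flow = min cut = 9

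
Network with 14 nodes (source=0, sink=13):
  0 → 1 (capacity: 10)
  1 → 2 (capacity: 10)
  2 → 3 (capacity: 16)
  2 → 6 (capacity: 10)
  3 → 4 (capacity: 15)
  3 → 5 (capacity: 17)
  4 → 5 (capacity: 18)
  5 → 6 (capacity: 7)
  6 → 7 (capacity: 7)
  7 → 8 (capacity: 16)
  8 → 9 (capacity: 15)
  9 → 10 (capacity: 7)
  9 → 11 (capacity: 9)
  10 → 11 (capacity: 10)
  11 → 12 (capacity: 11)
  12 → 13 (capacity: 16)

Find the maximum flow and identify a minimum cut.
Max flow = 7, Min cut edges: (6,7)

Maximum flow: 7
Minimum cut: (6,7)
Partition: S = [0, 1, 2, 3, 4, 5, 6], T = [7, 8, 9, 10, 11, 12, 13]

Max-flow min-cut theorem verified: both equal 7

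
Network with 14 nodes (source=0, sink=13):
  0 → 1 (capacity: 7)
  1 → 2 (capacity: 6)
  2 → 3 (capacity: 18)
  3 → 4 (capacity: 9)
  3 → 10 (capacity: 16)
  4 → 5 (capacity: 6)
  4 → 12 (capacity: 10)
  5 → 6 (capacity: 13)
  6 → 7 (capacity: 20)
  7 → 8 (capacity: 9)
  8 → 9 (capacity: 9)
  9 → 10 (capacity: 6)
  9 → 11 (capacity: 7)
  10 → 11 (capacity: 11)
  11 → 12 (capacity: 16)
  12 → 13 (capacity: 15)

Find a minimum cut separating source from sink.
Min cut value = 6, edges: (1,2)

Min cut value: 6
Partition: S = [0, 1], T = [2, 3, 4, 5, 6, 7, 8, 9, 10, 11, 12, 13]
Cut edges: (1,2)

By max-flow min-cut theorem, max flow = min cut = 6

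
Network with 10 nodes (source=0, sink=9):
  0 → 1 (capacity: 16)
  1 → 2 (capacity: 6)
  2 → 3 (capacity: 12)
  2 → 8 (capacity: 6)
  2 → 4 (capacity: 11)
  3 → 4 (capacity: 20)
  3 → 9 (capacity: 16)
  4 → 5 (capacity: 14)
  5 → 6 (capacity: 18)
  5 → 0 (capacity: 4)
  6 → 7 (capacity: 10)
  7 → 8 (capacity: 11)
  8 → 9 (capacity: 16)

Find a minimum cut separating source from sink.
Min cut value = 6, edges: (1,2)

Min cut value: 6
Partition: S = [0, 1], T = [2, 3, 4, 5, 6, 7, 8, 9]
Cut edges: (1,2)

By max-flow min-cut theorem, max flow = min cut = 6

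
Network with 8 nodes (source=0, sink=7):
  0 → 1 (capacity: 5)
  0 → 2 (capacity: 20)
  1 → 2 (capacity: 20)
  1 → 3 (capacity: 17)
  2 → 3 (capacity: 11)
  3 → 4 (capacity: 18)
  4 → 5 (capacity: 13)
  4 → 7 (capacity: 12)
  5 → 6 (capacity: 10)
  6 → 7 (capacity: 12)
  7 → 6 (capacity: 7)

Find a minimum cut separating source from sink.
Min cut value = 16, edges: (0,1), (2,3)

Min cut value: 16
Partition: S = [0, 2], T = [1, 3, 4, 5, 6, 7]
Cut edges: (0,1), (2,3)

By max-flow min-cut theorem, max flow = min cut = 16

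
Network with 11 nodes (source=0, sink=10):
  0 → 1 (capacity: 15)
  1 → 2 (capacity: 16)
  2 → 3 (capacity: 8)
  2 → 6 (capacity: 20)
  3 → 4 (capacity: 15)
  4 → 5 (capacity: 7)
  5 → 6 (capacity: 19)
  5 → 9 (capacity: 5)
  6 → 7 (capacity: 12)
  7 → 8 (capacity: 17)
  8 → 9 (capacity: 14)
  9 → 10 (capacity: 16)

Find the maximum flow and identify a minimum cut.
Max flow = 15, Min cut edges: (0,1)

Maximum flow: 15
Minimum cut: (0,1)
Partition: S = [0], T = [1, 2, 3, 4, 5, 6, 7, 8, 9, 10]

Max-flow min-cut theorem verified: both equal 15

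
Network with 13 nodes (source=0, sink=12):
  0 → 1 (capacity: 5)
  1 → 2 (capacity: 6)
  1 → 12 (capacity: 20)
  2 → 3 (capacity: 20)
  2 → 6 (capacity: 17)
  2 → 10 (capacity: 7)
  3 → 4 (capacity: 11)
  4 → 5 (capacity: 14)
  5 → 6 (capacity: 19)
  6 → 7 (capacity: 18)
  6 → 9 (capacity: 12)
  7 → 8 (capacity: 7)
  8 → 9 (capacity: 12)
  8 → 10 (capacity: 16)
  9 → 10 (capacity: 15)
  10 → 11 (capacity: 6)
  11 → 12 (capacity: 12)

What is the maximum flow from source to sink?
Maximum flow = 5

Max flow: 5

Flow assignment:
  0 → 1: 5/5
  1 → 12: 5/20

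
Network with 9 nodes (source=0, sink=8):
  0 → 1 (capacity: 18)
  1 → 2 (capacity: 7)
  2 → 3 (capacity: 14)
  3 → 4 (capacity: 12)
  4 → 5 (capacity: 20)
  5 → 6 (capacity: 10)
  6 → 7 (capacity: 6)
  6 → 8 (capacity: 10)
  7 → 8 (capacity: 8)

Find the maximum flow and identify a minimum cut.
Max flow = 7, Min cut edges: (1,2)

Maximum flow: 7
Minimum cut: (1,2)
Partition: S = [0, 1], T = [2, 3, 4, 5, 6, 7, 8]

Max-flow min-cut theorem verified: both equal 7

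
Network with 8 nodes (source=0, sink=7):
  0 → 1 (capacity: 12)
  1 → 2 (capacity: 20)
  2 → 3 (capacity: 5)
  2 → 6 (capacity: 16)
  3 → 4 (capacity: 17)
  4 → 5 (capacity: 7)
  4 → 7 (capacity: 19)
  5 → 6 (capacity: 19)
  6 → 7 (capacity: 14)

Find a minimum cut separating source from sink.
Min cut value = 12, edges: (0,1)

Min cut value: 12
Partition: S = [0], T = [1, 2, 3, 4, 5, 6, 7]
Cut edges: (0,1)

By max-flow min-cut theorem, max flow = min cut = 12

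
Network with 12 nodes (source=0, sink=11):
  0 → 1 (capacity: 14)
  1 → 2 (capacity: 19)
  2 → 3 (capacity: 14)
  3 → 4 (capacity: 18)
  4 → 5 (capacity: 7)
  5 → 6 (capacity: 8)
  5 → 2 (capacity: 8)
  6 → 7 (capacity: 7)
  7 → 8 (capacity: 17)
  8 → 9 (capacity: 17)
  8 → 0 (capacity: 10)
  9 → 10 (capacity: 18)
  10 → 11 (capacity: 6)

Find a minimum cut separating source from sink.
Min cut value = 6, edges: (10,11)

Min cut value: 6
Partition: S = [0, 1, 2, 3, 4, 5, 6, 7, 8, 9, 10], T = [11]
Cut edges: (10,11)

By max-flow min-cut theorem, max flow = min cut = 6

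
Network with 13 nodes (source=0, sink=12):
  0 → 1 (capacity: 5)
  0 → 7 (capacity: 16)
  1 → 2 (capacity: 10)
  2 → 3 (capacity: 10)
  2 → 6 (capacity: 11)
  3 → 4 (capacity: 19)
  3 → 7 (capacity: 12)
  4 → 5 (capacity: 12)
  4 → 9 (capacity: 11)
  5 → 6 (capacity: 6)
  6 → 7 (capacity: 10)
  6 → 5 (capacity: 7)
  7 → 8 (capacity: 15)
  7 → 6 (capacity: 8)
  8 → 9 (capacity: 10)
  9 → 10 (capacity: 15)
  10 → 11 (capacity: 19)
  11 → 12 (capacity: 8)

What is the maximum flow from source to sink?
Maximum flow = 8

Max flow: 8

Flow assignment:
  0 → 1: 5/5
  0 → 7: 3/16
  1 → 2: 5/10
  2 → 3: 5/10
  3 → 4: 5/19
  4 → 9: 5/11
  7 → 8: 3/15
  8 → 9: 3/10
  9 → 10: 8/15
  10 → 11: 8/19
  11 → 12: 8/8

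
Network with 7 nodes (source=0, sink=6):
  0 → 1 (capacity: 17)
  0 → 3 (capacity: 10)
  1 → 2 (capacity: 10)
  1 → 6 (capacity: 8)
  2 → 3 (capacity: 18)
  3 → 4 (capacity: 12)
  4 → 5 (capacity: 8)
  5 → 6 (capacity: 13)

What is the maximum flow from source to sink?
Maximum flow = 16

Max flow: 16

Flow assignment:
  0 → 1: 8/17
  0 → 3: 8/10
  1 → 6: 8/8
  3 → 4: 8/12
  4 → 5: 8/8
  5 → 6: 8/13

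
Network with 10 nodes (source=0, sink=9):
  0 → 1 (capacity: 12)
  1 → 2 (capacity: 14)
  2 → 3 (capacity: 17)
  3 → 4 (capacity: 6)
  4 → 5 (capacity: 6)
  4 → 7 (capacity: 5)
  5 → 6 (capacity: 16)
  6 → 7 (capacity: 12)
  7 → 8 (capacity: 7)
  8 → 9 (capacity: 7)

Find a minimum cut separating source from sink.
Min cut value = 6, edges: (3,4)

Min cut value: 6
Partition: S = [0, 1, 2, 3], T = [4, 5, 6, 7, 8, 9]
Cut edges: (3,4)

By max-flow min-cut theorem, max flow = min cut = 6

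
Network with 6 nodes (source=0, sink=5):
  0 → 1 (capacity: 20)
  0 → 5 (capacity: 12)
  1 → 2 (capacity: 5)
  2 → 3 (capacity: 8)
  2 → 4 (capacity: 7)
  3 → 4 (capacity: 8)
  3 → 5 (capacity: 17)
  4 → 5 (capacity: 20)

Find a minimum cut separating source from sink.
Min cut value = 17, edges: (0,5), (1,2)

Min cut value: 17
Partition: S = [0, 1], T = [2, 3, 4, 5]
Cut edges: (0,5), (1,2)

By max-flow min-cut theorem, max flow = min cut = 17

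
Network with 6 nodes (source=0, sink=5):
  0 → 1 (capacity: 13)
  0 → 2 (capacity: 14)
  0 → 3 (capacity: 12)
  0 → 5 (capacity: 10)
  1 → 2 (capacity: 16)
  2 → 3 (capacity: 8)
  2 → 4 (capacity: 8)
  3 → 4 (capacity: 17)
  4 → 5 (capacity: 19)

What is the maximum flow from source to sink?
Maximum flow = 29

Max flow: 29

Flow assignment:
  0 → 1: 2/13
  0 → 2: 8/14
  0 → 3: 9/12
  0 → 5: 10/10
  1 → 2: 2/16
  2 → 3: 8/8
  2 → 4: 2/8
  3 → 4: 17/17
  4 → 5: 19/19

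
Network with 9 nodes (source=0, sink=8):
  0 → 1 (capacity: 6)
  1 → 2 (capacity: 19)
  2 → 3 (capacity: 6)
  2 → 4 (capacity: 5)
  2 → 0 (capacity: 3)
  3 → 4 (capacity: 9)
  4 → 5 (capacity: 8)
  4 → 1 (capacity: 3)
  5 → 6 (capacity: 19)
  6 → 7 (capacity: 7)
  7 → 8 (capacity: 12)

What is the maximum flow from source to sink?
Maximum flow = 6

Max flow: 6

Flow assignment:
  0 → 1: 6/6
  1 → 2: 6/19
  2 → 3: 1/6
  2 → 4: 5/5
  3 → 4: 1/9
  4 → 5: 6/8
  5 → 6: 6/19
  6 → 7: 6/7
  7 → 8: 6/12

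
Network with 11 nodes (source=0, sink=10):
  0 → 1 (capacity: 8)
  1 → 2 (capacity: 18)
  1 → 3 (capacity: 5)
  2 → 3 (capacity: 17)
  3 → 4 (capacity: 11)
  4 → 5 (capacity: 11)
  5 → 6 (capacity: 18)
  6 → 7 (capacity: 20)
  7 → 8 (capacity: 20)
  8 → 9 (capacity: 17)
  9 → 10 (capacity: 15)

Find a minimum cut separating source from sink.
Min cut value = 8, edges: (0,1)

Min cut value: 8
Partition: S = [0], T = [1, 2, 3, 4, 5, 6, 7, 8, 9, 10]
Cut edges: (0,1)

By max-flow min-cut theorem, max flow = min cut = 8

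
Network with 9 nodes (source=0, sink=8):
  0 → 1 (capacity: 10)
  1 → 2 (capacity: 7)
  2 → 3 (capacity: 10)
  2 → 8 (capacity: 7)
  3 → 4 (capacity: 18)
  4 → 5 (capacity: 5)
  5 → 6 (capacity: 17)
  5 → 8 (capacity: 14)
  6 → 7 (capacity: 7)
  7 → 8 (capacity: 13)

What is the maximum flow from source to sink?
Maximum flow = 7

Max flow: 7

Flow assignment:
  0 → 1: 7/10
  1 → 2: 7/7
  2 → 8: 7/7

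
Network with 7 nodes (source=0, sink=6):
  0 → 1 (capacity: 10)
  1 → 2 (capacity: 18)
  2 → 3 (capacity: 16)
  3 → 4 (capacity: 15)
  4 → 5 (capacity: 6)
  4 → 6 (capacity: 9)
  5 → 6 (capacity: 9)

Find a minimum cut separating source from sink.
Min cut value = 10, edges: (0,1)

Min cut value: 10
Partition: S = [0], T = [1, 2, 3, 4, 5, 6]
Cut edges: (0,1)

By max-flow min-cut theorem, max flow = min cut = 10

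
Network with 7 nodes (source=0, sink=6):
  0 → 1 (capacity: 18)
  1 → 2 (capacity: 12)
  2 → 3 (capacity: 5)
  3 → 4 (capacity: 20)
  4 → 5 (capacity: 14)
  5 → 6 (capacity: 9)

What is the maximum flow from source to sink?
Maximum flow = 5

Max flow: 5

Flow assignment:
  0 → 1: 5/18
  1 → 2: 5/12
  2 → 3: 5/5
  3 → 4: 5/20
  4 → 5: 5/14
  5 → 6: 5/9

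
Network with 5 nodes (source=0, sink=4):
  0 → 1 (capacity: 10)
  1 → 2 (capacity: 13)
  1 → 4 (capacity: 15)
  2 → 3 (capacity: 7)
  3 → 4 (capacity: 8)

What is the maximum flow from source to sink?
Maximum flow = 10

Max flow: 10

Flow assignment:
  0 → 1: 10/10
  1 → 4: 10/15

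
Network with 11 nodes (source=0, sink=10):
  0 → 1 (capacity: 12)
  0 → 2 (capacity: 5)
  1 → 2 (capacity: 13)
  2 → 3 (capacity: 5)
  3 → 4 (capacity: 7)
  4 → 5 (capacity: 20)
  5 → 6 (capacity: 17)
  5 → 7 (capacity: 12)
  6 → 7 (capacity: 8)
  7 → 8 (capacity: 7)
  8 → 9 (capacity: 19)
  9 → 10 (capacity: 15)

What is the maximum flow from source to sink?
Maximum flow = 5

Max flow: 5

Flow assignment:
  0 → 2: 5/5
  2 → 3: 5/5
  3 → 4: 5/7
  4 → 5: 5/20
  5 → 7: 5/12
  7 → 8: 5/7
  8 → 9: 5/19
  9 → 10: 5/15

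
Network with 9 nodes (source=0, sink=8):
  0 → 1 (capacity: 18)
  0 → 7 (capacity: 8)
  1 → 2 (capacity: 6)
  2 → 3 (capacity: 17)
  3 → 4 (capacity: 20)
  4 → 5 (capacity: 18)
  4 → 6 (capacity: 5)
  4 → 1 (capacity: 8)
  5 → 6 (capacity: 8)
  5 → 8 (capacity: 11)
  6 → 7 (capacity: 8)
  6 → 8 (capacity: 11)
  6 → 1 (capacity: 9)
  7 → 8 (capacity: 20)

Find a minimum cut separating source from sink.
Min cut value = 14, edges: (0,7), (1,2)

Min cut value: 14
Partition: S = [0, 1], T = [2, 3, 4, 5, 6, 7, 8]
Cut edges: (0,7), (1,2)

By max-flow min-cut theorem, max flow = min cut = 14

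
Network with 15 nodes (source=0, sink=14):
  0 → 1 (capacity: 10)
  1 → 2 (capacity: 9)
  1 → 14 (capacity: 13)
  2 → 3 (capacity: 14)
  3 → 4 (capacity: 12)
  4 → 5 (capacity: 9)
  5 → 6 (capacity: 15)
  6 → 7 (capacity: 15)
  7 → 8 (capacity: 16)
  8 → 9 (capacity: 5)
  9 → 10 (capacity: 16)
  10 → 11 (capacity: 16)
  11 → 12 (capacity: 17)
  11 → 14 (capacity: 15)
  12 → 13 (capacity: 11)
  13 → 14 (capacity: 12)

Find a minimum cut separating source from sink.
Min cut value = 10, edges: (0,1)

Min cut value: 10
Partition: S = [0], T = [1, 2, 3, 4, 5, 6, 7, 8, 9, 10, 11, 12, 13, 14]
Cut edges: (0,1)

By max-flow min-cut theorem, max flow = min cut = 10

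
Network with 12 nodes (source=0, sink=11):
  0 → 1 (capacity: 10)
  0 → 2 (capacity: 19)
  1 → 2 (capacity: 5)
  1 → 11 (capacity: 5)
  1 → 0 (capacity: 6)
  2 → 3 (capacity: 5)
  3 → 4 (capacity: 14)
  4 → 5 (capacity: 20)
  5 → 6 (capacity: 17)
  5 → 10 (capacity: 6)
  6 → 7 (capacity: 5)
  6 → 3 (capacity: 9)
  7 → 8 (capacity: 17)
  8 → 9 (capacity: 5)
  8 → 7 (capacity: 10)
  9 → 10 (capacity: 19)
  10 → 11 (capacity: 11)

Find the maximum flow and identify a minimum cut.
Max flow = 10, Min cut edges: (1,11), (2,3)

Maximum flow: 10
Minimum cut: (1,11), (2,3)
Partition: S = [0, 1, 2], T = [3, 4, 5, 6, 7, 8, 9, 10, 11]

Max-flow min-cut theorem verified: both equal 10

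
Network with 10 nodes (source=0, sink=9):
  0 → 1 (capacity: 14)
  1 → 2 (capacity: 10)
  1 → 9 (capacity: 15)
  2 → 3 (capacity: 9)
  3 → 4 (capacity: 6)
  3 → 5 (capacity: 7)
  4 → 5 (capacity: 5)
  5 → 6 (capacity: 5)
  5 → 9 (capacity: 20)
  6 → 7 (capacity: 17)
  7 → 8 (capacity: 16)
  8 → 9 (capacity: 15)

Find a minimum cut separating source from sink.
Min cut value = 14, edges: (0,1)

Min cut value: 14
Partition: S = [0], T = [1, 2, 3, 4, 5, 6, 7, 8, 9]
Cut edges: (0,1)

By max-flow min-cut theorem, max flow = min cut = 14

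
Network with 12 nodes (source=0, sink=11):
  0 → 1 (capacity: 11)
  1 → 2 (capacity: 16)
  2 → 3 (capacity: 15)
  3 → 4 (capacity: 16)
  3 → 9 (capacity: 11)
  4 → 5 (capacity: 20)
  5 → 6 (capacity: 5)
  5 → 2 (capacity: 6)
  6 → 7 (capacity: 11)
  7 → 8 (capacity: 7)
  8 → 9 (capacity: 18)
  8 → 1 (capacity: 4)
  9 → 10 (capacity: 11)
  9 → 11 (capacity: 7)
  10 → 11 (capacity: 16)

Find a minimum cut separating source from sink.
Min cut value = 11, edges: (0,1)

Min cut value: 11
Partition: S = [0], T = [1, 2, 3, 4, 5, 6, 7, 8, 9, 10, 11]
Cut edges: (0,1)

By max-flow min-cut theorem, max flow = min cut = 11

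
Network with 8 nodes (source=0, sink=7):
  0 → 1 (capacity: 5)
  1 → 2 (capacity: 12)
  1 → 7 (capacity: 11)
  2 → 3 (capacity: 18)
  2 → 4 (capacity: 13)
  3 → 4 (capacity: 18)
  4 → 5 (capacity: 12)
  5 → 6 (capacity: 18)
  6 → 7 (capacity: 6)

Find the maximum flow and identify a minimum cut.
Max flow = 5, Min cut edges: (0,1)

Maximum flow: 5
Minimum cut: (0,1)
Partition: S = [0], T = [1, 2, 3, 4, 5, 6, 7]

Max-flow min-cut theorem verified: both equal 5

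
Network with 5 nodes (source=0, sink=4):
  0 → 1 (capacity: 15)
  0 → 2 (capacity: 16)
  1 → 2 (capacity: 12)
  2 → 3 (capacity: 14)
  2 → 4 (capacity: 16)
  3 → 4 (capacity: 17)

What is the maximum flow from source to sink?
Maximum flow = 28

Max flow: 28

Flow assignment:
  0 → 1: 12/15
  0 → 2: 16/16
  1 → 2: 12/12
  2 → 3: 12/14
  2 → 4: 16/16
  3 → 4: 12/17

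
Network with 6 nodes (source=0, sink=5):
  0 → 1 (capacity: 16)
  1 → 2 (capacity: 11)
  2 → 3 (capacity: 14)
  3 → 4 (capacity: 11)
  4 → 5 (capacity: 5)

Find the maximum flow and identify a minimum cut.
Max flow = 5, Min cut edges: (4,5)

Maximum flow: 5
Minimum cut: (4,5)
Partition: S = [0, 1, 2, 3, 4], T = [5]

Max-flow min-cut theorem verified: both equal 5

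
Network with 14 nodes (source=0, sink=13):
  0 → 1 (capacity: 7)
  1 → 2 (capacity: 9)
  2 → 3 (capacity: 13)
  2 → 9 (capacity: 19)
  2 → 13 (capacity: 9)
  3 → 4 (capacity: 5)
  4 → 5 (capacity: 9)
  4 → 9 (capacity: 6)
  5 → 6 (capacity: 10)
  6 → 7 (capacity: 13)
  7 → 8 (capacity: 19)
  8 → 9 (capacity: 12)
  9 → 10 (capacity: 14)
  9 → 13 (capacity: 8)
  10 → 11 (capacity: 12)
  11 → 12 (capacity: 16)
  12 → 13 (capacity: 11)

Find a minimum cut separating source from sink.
Min cut value = 7, edges: (0,1)

Min cut value: 7
Partition: S = [0], T = [1, 2, 3, 4, 5, 6, 7, 8, 9, 10, 11, 12, 13]
Cut edges: (0,1)

By max-flow min-cut theorem, max flow = min cut = 7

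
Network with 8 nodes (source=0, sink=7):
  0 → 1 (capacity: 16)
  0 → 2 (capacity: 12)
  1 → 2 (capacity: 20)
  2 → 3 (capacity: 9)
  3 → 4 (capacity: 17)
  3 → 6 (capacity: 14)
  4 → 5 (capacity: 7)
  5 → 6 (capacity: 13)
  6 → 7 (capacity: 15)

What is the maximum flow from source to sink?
Maximum flow = 9

Max flow: 9

Flow assignment:
  0 → 2: 9/12
  2 → 3: 9/9
  3 → 6: 9/14
  6 → 7: 9/15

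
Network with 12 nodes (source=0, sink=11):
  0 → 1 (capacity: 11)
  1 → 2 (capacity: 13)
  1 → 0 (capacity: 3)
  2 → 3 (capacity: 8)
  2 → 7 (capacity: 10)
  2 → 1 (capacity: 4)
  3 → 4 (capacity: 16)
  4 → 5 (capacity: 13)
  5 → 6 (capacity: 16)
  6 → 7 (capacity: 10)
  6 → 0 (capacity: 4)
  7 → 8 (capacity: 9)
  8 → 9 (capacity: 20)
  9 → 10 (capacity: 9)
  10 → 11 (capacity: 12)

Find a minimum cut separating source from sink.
Min cut value = 9, edges: (9,10)

Min cut value: 9
Partition: S = [0, 1, 2, 3, 4, 5, 6, 7, 8, 9], T = [10, 11]
Cut edges: (9,10)

By max-flow min-cut theorem, max flow = min cut = 9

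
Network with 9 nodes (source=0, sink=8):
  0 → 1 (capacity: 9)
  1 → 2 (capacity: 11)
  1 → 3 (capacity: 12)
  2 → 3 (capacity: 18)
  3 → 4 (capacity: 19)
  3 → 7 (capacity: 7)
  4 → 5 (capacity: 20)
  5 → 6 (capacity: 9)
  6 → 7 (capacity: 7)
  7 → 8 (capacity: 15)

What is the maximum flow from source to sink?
Maximum flow = 9

Max flow: 9

Flow assignment:
  0 → 1: 9/9
  1 → 3: 9/12
  3 → 4: 2/19
  3 → 7: 7/7
  4 → 5: 2/20
  5 → 6: 2/9
  6 → 7: 2/7
  7 → 8: 9/15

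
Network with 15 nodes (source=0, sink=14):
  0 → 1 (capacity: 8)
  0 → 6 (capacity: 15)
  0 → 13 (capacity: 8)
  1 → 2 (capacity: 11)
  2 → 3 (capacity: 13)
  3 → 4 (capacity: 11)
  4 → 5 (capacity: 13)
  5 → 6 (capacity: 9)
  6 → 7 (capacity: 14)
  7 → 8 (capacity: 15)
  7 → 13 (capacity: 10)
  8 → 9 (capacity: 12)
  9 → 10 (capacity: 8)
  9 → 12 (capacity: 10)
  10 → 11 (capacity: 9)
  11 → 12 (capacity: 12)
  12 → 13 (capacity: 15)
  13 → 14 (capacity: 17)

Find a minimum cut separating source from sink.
Min cut value = 17, edges: (13,14)

Min cut value: 17
Partition: S = [0, 1, 2, 3, 4, 5, 6, 7, 8, 9, 10, 11, 12, 13], T = [14]
Cut edges: (13,14)

By max-flow min-cut theorem, max flow = min cut = 17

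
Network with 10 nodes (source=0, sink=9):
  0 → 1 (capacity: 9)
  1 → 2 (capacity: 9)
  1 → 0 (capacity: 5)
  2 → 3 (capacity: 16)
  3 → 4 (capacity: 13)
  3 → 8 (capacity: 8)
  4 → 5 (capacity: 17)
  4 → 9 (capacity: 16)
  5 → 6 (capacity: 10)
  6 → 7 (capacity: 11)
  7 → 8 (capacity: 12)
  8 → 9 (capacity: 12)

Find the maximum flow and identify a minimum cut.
Max flow = 9, Min cut edges: (1,2)

Maximum flow: 9
Minimum cut: (1,2)
Partition: S = [0, 1], T = [2, 3, 4, 5, 6, 7, 8, 9]

Max-flow min-cut theorem verified: both equal 9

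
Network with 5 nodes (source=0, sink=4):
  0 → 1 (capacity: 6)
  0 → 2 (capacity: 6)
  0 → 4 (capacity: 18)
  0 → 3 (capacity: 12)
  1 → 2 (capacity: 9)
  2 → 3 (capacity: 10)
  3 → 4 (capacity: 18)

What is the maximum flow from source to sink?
Maximum flow = 36

Max flow: 36

Flow assignment:
  0 → 1: 6/6
  0 → 2: 4/6
  0 → 4: 18/18
  0 → 3: 8/12
  1 → 2: 6/9
  2 → 3: 10/10
  3 → 4: 18/18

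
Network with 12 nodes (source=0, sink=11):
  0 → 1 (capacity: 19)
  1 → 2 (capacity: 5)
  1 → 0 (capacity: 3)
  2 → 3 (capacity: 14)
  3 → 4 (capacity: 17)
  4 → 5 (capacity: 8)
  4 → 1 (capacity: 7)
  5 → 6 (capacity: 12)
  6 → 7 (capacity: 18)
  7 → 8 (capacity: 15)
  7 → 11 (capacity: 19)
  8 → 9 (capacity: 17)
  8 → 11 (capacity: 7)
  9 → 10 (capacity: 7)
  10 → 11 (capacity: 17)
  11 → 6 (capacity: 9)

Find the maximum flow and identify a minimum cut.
Max flow = 5, Min cut edges: (1,2)

Maximum flow: 5
Minimum cut: (1,2)
Partition: S = [0, 1], T = [2, 3, 4, 5, 6, 7, 8, 9, 10, 11]

Max-flow min-cut theorem verified: both equal 5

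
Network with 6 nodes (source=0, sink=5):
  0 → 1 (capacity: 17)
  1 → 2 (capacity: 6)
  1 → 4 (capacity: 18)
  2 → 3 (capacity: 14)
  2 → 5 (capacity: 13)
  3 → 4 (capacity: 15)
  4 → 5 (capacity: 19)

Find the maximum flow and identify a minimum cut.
Max flow = 17, Min cut edges: (0,1)

Maximum flow: 17
Minimum cut: (0,1)
Partition: S = [0], T = [1, 2, 3, 4, 5]

Max-flow min-cut theorem verified: both equal 17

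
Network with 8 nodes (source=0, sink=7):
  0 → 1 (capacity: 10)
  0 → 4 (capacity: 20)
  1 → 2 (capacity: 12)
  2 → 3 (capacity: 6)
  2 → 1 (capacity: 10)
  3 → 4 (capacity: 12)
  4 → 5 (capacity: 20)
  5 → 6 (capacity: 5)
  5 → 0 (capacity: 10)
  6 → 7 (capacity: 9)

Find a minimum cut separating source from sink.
Min cut value = 5, edges: (5,6)

Min cut value: 5
Partition: S = [0, 1, 2, 3, 4, 5], T = [6, 7]
Cut edges: (5,6)

By max-flow min-cut theorem, max flow = min cut = 5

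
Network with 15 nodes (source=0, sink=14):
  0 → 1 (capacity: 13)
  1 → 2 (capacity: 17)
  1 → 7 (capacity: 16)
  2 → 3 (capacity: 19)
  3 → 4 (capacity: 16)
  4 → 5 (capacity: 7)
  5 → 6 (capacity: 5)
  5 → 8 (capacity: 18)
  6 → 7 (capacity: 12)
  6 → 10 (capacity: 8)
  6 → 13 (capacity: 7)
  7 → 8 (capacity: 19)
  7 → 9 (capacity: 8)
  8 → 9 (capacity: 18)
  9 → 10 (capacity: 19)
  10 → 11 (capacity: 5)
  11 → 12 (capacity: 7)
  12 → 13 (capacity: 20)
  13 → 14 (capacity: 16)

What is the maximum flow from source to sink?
Maximum flow = 10

Max flow: 10

Flow assignment:
  0 → 1: 10/13
  1 → 2: 5/17
  1 → 7: 5/16
  2 → 3: 5/19
  3 → 4: 5/16
  4 → 5: 5/7
  5 → 6: 5/5
  6 → 13: 5/7
  7 → 9: 5/8
  9 → 10: 5/19
  10 → 11: 5/5
  11 → 12: 5/7
  12 → 13: 5/20
  13 → 14: 10/16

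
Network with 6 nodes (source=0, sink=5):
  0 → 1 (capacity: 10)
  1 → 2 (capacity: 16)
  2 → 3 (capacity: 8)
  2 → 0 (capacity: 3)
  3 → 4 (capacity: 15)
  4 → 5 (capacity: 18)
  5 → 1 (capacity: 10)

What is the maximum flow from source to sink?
Maximum flow = 8

Max flow: 8

Flow assignment:
  0 → 1: 10/10
  1 → 2: 10/16
  2 → 3: 8/8
  2 → 0: 2/3
  3 → 4: 8/15
  4 → 5: 8/18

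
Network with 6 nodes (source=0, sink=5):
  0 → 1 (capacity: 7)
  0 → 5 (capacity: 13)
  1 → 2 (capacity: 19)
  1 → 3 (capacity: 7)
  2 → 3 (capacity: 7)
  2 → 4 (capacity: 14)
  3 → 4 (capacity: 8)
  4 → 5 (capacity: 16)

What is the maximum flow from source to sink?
Maximum flow = 20

Max flow: 20

Flow assignment:
  0 → 1: 7/7
  0 → 5: 13/13
  1 → 2: 7/19
  2 → 4: 7/14
  4 → 5: 7/16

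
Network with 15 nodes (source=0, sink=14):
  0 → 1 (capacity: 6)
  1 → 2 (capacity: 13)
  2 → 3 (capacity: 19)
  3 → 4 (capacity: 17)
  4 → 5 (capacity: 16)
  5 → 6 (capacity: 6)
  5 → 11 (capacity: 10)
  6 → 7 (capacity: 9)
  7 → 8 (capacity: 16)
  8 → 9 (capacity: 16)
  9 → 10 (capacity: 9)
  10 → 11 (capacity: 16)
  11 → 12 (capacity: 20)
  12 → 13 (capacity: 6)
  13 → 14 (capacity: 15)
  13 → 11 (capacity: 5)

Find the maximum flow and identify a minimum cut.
Max flow = 6, Min cut edges: (12,13)

Maximum flow: 6
Minimum cut: (12,13)
Partition: S = [0, 1, 2, 3, 4, 5, 6, 7, 8, 9, 10, 11, 12], T = [13, 14]

Max-flow min-cut theorem verified: both equal 6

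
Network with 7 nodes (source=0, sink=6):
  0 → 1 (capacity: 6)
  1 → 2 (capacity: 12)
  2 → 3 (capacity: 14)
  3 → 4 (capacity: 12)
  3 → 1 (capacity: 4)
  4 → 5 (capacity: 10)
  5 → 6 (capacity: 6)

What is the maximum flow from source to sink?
Maximum flow = 6

Max flow: 6

Flow assignment:
  0 → 1: 6/6
  1 → 2: 6/12
  2 → 3: 6/14
  3 → 4: 6/12
  4 → 5: 6/10
  5 → 6: 6/6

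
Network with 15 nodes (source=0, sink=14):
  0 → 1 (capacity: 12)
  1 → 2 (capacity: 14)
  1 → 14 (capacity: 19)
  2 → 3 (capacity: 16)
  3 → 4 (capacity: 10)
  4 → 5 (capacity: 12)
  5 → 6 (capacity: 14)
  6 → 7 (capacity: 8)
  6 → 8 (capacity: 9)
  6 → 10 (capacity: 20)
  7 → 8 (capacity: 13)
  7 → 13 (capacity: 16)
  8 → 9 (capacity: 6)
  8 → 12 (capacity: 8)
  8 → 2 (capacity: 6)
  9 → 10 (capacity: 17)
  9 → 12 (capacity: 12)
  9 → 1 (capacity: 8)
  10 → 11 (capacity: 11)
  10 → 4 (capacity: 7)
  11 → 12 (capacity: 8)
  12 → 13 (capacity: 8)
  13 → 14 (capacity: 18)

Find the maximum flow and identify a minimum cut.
Max flow = 12, Min cut edges: (0,1)

Maximum flow: 12
Minimum cut: (0,1)
Partition: S = [0], T = [1, 2, 3, 4, 5, 6, 7, 8, 9, 10, 11, 12, 13, 14]

Max-flow min-cut theorem verified: both equal 12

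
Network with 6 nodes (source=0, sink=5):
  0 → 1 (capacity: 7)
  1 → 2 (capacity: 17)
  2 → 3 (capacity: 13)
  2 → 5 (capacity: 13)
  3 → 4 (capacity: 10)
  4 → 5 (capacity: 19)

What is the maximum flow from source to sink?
Maximum flow = 7

Max flow: 7

Flow assignment:
  0 → 1: 7/7
  1 → 2: 7/17
  2 → 5: 7/13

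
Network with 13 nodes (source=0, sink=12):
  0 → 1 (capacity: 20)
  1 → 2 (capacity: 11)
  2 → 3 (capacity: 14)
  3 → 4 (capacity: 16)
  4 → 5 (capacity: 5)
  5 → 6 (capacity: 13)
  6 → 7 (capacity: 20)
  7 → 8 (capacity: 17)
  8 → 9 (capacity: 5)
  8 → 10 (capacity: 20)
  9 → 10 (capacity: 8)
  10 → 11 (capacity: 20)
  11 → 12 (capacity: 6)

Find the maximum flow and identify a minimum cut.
Max flow = 5, Min cut edges: (4,5)

Maximum flow: 5
Minimum cut: (4,5)
Partition: S = [0, 1, 2, 3, 4], T = [5, 6, 7, 8, 9, 10, 11, 12]

Max-flow min-cut theorem verified: both equal 5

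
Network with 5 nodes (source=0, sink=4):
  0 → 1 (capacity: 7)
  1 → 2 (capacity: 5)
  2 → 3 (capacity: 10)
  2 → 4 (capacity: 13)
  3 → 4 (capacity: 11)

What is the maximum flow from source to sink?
Maximum flow = 5

Max flow: 5

Flow assignment:
  0 → 1: 5/7
  1 → 2: 5/5
  2 → 4: 5/13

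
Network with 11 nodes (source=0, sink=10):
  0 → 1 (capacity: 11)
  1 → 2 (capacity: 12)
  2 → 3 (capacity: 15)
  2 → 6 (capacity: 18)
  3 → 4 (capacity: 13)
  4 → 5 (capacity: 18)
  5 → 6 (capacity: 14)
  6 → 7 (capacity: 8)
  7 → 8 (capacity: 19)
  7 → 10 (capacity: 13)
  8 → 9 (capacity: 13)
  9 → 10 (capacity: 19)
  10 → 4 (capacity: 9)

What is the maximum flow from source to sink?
Maximum flow = 8

Max flow: 8

Flow assignment:
  0 → 1: 8/11
  1 → 2: 8/12
  2 → 6: 8/18
  6 → 7: 8/8
  7 → 10: 8/13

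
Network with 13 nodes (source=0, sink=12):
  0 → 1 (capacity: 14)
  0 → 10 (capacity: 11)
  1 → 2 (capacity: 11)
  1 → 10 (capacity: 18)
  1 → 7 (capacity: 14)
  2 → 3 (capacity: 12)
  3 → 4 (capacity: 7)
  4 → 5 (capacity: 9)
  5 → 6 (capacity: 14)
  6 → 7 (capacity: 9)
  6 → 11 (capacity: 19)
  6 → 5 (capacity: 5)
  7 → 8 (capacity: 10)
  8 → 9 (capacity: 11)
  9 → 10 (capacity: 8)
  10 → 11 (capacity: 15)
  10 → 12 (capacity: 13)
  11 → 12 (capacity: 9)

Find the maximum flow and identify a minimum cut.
Max flow = 22, Min cut edges: (10,12), (11,12)

Maximum flow: 22
Minimum cut: (10,12), (11,12)
Partition: S = [0, 1, 2, 3, 4, 5, 6, 7, 8, 9, 10, 11], T = [12]

Max-flow min-cut theorem verified: both equal 22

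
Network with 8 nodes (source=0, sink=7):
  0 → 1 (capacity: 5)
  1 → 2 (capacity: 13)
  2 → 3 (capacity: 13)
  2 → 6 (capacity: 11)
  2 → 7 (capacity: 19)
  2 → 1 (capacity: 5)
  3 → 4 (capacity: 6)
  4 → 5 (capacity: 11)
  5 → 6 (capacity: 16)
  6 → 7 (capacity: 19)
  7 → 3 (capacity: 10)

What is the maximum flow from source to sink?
Maximum flow = 5

Max flow: 5

Flow assignment:
  0 → 1: 5/5
  1 → 2: 5/13
  2 → 7: 5/19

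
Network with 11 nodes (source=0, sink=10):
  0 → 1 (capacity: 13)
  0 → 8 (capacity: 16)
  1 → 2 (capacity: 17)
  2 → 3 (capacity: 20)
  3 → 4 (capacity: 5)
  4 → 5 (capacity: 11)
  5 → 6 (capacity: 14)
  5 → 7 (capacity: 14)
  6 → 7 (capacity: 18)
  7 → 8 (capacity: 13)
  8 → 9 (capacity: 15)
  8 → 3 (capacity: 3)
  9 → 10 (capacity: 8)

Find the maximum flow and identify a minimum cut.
Max flow = 8, Min cut edges: (9,10)

Maximum flow: 8
Minimum cut: (9,10)
Partition: S = [0, 1, 2, 3, 4, 5, 6, 7, 8, 9], T = [10]

Max-flow min-cut theorem verified: both equal 8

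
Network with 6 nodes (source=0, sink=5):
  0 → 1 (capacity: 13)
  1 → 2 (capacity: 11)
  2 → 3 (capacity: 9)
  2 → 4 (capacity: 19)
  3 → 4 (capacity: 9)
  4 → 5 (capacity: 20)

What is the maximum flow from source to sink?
Maximum flow = 11

Max flow: 11

Flow assignment:
  0 → 1: 11/13
  1 → 2: 11/11
  2 → 4: 11/19
  4 → 5: 11/20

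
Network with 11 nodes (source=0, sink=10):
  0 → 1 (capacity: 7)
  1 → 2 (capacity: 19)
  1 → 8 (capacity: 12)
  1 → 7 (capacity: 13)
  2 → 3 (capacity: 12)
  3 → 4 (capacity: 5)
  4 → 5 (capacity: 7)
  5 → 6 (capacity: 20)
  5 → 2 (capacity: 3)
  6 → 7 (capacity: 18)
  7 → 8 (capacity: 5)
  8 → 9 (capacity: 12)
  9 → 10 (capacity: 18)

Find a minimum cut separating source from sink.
Min cut value = 7, edges: (0,1)

Min cut value: 7
Partition: S = [0], T = [1, 2, 3, 4, 5, 6, 7, 8, 9, 10]
Cut edges: (0,1)

By max-flow min-cut theorem, max flow = min cut = 7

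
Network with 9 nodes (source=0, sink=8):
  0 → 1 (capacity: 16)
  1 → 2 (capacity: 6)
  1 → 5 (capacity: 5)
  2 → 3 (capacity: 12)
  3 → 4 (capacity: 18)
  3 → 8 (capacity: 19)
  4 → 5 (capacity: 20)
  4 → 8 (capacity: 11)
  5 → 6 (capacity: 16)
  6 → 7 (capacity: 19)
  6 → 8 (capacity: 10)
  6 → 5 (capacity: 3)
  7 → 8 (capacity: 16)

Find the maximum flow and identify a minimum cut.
Max flow = 11, Min cut edges: (1,2), (1,5)

Maximum flow: 11
Minimum cut: (1,2), (1,5)
Partition: S = [0, 1], T = [2, 3, 4, 5, 6, 7, 8]

Max-flow min-cut theorem verified: both equal 11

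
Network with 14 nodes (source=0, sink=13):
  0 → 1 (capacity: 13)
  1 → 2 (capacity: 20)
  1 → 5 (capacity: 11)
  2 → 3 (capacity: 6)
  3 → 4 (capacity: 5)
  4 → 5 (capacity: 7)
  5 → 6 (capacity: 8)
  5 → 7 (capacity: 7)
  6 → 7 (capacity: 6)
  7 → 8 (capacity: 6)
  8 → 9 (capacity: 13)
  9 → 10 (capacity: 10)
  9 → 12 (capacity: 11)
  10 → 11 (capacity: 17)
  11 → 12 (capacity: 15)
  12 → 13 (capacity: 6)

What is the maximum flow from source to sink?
Maximum flow = 6

Max flow: 6

Flow assignment:
  0 → 1: 6/13
  1 → 2: 2/20
  1 → 5: 4/11
  2 → 3: 2/6
  3 → 4: 2/5
  4 → 5: 2/7
  5 → 7: 6/7
  7 → 8: 6/6
  8 → 9: 6/13
  9 → 12: 6/11
  12 → 13: 6/6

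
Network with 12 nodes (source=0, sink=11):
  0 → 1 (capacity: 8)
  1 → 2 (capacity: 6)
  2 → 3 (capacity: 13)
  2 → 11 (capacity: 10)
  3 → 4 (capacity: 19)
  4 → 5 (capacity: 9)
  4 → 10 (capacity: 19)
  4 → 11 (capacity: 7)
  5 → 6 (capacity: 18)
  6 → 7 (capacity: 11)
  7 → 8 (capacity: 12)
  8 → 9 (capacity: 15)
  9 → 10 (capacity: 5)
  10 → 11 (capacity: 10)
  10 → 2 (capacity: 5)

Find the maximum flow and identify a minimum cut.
Max flow = 6, Min cut edges: (1,2)

Maximum flow: 6
Minimum cut: (1,2)
Partition: S = [0, 1], T = [2, 3, 4, 5, 6, 7, 8, 9, 10, 11]

Max-flow min-cut theorem verified: both equal 6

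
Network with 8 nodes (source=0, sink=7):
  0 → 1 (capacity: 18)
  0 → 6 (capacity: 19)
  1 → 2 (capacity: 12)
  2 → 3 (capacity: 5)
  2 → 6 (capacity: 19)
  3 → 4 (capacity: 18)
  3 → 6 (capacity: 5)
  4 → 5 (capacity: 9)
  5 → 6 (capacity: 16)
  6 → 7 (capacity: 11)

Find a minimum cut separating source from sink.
Min cut value = 11, edges: (6,7)

Min cut value: 11
Partition: S = [0, 1, 2, 3, 4, 5, 6], T = [7]
Cut edges: (6,7)

By max-flow min-cut theorem, max flow = min cut = 11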